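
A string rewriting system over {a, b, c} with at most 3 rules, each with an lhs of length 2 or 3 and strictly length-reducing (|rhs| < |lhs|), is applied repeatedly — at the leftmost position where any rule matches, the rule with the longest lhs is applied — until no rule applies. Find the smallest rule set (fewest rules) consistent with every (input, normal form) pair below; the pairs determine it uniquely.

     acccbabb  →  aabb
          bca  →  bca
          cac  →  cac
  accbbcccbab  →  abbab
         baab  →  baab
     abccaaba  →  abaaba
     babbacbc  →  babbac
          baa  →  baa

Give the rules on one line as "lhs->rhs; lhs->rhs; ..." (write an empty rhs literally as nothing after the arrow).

  | acccbabb => acbabb => aabb
  | bca
  | cac
  | accbbcccbab => abbcccbab => abbcbab => abbab

cb->; cc->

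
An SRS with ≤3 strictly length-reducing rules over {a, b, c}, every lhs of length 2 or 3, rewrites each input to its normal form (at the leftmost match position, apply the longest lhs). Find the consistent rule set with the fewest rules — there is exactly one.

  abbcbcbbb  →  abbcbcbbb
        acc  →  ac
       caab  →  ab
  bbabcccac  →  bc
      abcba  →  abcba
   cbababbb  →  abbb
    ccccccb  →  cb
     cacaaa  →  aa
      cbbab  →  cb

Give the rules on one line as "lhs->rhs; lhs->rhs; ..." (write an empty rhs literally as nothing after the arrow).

bab->ca; ca->; cc->c

  | abbcbcbbb
  | acc => ac
  | caab => ab
  | bbabcccac => bcacccac => bcccac => bccac => bcac => bc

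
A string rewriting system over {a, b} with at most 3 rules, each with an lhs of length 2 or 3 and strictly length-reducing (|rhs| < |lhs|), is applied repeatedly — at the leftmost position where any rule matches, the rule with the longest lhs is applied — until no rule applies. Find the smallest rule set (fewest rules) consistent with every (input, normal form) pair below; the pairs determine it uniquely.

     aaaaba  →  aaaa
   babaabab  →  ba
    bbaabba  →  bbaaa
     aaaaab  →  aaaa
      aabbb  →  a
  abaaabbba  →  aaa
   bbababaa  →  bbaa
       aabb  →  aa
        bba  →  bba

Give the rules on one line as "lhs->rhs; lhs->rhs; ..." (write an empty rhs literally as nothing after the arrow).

  | aaaaba => aaaa
  | babaabab => baabab => baab => ba
  | bbaabba => bbaaa
  | aaaaab => aaaa

ab->; abb->a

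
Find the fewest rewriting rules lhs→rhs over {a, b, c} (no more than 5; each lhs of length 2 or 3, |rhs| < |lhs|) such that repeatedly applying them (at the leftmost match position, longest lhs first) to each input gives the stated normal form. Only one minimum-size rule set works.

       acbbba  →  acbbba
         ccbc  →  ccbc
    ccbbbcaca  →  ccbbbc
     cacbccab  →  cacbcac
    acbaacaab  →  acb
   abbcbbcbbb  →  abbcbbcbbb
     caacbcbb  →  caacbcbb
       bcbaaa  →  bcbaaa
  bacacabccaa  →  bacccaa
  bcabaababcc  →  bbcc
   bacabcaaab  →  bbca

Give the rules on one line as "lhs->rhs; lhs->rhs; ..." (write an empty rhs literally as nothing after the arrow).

aab->; aba->; aca->; cab->ac

  | acbbba
  | ccbc
  | ccbbbcaca => ccbbbc
  | cacbccab => cacbcac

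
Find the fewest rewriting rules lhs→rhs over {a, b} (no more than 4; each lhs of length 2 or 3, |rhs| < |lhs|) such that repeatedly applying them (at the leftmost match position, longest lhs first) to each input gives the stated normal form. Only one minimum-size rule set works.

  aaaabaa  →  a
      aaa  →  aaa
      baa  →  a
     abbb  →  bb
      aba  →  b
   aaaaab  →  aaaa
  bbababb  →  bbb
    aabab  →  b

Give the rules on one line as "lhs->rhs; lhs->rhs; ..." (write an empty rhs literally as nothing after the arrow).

ab->; aba->b; ba->

  | aaaabaa => aaaba => aab => a
  | aaa
  | baa => a
  | abbb => bb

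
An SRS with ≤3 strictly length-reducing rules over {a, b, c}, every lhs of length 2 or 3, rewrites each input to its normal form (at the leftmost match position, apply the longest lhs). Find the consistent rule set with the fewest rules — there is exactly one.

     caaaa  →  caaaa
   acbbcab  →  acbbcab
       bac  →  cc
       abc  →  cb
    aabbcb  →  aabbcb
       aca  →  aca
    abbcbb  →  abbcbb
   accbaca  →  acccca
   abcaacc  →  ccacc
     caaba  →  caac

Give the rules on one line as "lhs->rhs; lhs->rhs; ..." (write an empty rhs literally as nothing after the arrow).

abc->cb; ba->c

  | caaaa
  | acbbcab
  | bac => cc
  | abc => cb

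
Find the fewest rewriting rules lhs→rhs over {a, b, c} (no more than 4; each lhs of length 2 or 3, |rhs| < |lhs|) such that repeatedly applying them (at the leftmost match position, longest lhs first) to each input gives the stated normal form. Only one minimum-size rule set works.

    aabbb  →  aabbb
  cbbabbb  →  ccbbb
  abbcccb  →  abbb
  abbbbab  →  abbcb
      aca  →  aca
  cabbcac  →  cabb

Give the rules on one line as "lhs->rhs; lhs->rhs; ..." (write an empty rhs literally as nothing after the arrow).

  | aabbb
  | cbbabbb => ccbbb
  | abbcccb => abbb
  | abbbbab => abbcb

bba->c; cac->; ccc->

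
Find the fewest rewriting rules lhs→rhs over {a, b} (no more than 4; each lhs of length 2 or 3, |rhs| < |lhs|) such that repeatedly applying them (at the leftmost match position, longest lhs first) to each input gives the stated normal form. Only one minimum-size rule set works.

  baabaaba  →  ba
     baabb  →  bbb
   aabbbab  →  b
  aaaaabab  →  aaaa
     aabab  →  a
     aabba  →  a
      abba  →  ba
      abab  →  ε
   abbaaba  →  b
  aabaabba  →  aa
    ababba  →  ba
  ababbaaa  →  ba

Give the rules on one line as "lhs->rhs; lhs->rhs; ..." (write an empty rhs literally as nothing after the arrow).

ab->; baa->b; bba->b

  | baabaaba => bbaaba => baba => ba
  | baabb => bbb
  | aabbbab => abbab => bab => b
  | aaaaabab => aaaaab => aaaa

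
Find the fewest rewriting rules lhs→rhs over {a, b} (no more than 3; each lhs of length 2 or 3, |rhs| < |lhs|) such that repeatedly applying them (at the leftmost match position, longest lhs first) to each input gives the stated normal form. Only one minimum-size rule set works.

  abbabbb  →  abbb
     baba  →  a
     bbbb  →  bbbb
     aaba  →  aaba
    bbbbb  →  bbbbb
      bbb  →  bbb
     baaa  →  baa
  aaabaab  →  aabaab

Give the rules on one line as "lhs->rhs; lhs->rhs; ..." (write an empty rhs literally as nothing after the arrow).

aaa->aa; bab->

  | abbabbb => abbb
  | baba => a
  | bbbb
  | aaba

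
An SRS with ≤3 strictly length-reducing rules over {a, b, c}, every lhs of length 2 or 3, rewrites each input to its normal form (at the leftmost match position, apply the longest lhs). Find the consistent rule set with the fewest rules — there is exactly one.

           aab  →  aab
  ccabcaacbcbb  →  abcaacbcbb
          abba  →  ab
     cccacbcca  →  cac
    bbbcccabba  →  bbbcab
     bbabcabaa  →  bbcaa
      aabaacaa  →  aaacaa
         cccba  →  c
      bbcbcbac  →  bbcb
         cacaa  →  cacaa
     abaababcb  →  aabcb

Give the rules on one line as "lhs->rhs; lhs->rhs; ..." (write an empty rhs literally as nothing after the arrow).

  | aab
  | ccabcaacbcbb => abcaacbcbb
  | abba => ab
  | cccacbcca => cacbcca => cacba => cac

ba->; cc->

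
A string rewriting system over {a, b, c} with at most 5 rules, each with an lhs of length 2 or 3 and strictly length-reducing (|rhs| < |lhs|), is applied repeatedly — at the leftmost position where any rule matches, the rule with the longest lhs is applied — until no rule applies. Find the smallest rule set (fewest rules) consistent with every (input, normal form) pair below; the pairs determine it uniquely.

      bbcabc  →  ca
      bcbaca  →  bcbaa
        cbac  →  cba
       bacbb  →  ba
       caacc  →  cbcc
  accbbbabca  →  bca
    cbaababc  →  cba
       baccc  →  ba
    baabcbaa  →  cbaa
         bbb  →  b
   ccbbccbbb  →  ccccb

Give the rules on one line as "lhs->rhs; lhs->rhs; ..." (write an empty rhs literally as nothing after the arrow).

aac->bc; ab->a; ac->a; bb->

  | bbcabc => cabc => cac => ca
  | bcbaca => bcbaa
  | cbac => cba
  | bacbb => babb => bab => ba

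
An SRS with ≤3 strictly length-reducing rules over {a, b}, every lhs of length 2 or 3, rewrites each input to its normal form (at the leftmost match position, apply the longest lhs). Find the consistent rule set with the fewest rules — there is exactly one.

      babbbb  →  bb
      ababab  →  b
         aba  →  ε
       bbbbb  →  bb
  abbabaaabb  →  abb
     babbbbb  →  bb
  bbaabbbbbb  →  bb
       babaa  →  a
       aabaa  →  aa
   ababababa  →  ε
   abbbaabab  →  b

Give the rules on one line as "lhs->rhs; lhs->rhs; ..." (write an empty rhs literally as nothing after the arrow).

aba->; ba->; bbb->bb

  | babbbb => bbbb => bbb => bb
  | ababab => bab => b
  | aba => ε
  | bbbbb => bbbb => bbb => bb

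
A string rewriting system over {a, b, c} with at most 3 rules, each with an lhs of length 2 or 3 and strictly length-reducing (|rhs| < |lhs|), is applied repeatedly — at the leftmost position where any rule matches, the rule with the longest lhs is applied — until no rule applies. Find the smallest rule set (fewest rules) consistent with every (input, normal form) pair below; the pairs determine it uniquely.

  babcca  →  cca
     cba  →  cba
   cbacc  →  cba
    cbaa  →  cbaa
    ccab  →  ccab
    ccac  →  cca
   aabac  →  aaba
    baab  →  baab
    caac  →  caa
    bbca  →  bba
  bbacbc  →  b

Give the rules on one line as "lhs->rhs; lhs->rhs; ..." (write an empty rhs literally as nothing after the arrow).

  | babcca => cca
  | cba
  | cbacc => cbac => cba
  | cbaa

ac->a; bab->; bc->b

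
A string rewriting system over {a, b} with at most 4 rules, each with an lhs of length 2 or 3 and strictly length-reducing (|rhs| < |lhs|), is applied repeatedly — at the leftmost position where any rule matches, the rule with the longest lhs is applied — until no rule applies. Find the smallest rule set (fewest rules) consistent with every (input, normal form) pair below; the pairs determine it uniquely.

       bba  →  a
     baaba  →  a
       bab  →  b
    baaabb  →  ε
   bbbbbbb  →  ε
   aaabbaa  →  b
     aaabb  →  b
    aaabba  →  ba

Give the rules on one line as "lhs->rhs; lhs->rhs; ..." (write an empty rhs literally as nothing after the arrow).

  | bba => a
  | baaba => bba => a
  | bab => b
  | baaabb => babb => bb => ε

aa->; ab->; bb->; bbb->bb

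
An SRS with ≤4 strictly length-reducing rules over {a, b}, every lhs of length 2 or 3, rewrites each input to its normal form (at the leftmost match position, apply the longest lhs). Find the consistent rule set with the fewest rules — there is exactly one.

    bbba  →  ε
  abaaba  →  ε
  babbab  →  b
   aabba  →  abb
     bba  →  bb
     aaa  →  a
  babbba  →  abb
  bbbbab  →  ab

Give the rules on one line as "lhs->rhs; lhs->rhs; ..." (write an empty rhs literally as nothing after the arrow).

aa->a; aba->; ba->b; bbb->ab

  | bbba => aba => ε
  | abaaba => aba => ε
  | babbab => bbbab => abab => b
  | aabba => abba => abb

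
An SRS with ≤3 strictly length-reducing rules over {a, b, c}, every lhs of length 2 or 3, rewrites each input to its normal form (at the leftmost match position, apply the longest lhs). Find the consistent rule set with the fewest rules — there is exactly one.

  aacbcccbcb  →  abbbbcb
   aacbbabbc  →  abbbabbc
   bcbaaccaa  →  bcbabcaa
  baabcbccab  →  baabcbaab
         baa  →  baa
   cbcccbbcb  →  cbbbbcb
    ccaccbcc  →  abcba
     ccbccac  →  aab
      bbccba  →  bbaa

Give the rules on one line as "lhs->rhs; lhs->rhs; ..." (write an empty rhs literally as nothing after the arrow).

  | aacbcccbcb => abbcccbcb => abbacbcb => abbbbcb
  | aacbbabbc => abbbabbc
  | bcbaaccaa => bcbabcaa
  | baabcbccab => baabcbaab

aba->aa; ac->b; cc->a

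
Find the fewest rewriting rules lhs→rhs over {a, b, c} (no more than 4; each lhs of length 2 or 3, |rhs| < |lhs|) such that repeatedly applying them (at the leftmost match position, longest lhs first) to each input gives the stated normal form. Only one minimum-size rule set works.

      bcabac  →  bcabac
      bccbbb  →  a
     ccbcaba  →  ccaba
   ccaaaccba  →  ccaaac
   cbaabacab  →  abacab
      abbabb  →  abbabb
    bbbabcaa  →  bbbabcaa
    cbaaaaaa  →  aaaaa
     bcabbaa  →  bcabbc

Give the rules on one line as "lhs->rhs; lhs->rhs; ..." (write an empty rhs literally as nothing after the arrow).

baa->bc; bcb->ac; cb->; cba->

  | bcabac
  | bccbbb => bcbb => acb => a
  | ccbcaba => ccaba
  | ccaaaccba => ccaaac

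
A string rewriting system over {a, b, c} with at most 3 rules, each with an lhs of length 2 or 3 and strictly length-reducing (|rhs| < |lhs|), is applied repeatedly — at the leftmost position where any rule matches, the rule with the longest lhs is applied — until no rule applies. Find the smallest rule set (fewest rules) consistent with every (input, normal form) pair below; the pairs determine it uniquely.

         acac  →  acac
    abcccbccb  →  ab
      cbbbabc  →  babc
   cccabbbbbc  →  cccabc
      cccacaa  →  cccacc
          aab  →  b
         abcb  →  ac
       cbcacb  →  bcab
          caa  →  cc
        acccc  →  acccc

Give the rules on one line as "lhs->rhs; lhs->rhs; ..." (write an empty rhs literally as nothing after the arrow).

aa->c; bb->c; cb->b

  | acac
  | abcccbccb => abccbccb => abcbccb => abbccb => acccb => accb => acb => ab
  | cbbbabc => bbbabc => cbabc => babc
  | cccabbbbbc => cccacbbbc => cccabbbc => cccacbc => cccabc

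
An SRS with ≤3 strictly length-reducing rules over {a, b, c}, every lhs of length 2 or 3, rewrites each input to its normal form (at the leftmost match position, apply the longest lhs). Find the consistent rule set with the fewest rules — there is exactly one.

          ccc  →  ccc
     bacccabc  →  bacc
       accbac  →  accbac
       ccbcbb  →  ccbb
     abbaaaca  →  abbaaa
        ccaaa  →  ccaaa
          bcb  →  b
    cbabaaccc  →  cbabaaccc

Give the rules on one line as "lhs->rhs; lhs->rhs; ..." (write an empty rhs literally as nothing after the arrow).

  | ccc
  | bacccabc => baccbc => bacc
  | accbac
  | ccbcbb => ccbb

aca->a; bc->; cab->b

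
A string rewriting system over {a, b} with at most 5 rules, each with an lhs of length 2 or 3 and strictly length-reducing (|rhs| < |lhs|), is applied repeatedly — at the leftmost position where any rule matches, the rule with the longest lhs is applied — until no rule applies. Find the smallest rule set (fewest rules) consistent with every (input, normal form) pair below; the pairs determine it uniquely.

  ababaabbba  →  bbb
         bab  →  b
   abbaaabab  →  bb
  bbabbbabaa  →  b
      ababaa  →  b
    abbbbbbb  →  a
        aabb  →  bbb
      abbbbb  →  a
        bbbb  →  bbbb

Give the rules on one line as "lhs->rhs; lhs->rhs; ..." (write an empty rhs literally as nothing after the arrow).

  | ababaabbba => aabaabbba => bbaabbba => baabbba => aabbba => bbbba => bbb
  | bab => b
  | abbaaabab => abaaabab => aaaabab => baabab => aabab => bbab => bb
  | bbabbbabaa => bbbbabaa => bbbbaa => bbbaa => bbaa => baa => aa => b

aa->b; ab->a; ba->; baa->aa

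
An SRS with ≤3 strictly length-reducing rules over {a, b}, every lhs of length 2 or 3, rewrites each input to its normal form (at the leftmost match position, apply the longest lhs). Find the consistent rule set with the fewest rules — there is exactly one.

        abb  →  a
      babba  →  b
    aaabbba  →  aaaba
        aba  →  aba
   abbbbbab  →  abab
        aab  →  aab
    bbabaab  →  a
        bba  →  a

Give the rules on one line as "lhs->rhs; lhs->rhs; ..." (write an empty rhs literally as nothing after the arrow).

  | abb => a
  | babba => baa => b
  | aaabbba => aaaba
  | aba

baa->b; bb->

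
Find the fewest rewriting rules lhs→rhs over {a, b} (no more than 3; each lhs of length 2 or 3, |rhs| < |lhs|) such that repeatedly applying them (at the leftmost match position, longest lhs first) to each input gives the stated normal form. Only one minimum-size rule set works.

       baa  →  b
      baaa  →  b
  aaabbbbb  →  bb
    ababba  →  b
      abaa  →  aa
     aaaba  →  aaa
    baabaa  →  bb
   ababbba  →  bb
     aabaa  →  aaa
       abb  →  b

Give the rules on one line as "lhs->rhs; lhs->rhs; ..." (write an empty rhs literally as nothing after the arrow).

  | baa => ba => b
  | baaa => baa => ba => b
  | aaabbbbb => aabbbb => abbb => bb
  | ababba => abba => ba => b

ab->; ba->b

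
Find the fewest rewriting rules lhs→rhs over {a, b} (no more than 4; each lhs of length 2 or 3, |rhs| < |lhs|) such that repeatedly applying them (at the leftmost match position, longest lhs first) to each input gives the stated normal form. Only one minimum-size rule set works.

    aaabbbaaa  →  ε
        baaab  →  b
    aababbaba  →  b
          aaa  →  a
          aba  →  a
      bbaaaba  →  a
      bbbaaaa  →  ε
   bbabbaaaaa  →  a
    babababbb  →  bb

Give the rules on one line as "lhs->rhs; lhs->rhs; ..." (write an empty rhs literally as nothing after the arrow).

aa->; ba->; bbb->bb

  | aaabbbaaa => abbbaaa => abbaaa => abaa => aa => ε
  | baaab => aab => b
  | aababbaba => babbaba => bbaba => bba => b
  | aaa => a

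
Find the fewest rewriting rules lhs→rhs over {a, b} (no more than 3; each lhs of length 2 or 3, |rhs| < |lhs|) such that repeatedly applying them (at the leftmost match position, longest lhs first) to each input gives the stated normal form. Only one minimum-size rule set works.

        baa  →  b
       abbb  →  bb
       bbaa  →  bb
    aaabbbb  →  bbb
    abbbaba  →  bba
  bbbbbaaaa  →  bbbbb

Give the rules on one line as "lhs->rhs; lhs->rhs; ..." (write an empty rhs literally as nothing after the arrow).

  | baa => b
  | abbb => bb
  | bbaa => bb
  | aaabbbb => abbbb => bbb

aa->; ab->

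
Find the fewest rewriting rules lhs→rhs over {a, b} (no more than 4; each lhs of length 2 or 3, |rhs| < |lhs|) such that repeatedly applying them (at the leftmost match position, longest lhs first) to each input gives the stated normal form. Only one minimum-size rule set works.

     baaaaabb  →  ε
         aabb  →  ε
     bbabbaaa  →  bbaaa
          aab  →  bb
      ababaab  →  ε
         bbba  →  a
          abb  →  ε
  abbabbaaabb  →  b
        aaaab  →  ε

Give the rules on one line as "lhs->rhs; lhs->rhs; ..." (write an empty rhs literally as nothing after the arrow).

  | baaaaabb => baaabbb => babbbb => bbb => ε
  | aabb => bbb => ε
  | bbabbaaa => bbaaa
  | aab => bb

aab->bb; abb->; bbb->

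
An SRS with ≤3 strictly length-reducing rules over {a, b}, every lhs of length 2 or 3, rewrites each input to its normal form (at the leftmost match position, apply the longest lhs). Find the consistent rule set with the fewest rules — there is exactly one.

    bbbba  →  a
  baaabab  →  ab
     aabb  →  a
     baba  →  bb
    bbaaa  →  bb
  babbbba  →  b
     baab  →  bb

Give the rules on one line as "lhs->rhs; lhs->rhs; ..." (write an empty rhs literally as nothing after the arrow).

  | bbbba => abba => a
  | baaabab => baabab => babab => bbab => bbb => ab
  | aabb => a
  | baba => bba => bb

abb->; ba->b; bbb->ab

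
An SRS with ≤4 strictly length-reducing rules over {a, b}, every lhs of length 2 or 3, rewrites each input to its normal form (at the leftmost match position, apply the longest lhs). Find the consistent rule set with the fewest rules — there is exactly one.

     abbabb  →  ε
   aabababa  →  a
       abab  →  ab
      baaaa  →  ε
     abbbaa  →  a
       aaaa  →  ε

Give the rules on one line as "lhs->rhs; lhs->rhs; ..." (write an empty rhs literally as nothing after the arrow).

  | abbabb => aabb => bb => ε
  | aabababa => bababa => baba => ba => a
  | abab => ab
  | baaaa => aaaa => aa => ε

aa->; ba->a; bab->b; bb->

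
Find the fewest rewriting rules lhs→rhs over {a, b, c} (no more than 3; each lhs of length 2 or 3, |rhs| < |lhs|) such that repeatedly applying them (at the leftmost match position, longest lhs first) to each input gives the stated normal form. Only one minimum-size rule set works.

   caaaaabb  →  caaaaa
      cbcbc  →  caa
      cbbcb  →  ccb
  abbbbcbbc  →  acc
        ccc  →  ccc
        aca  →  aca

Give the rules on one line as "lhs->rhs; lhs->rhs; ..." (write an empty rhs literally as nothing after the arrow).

  | caaaaabb => caaaaa
  | cbcbc => cabc => caa
  | cbbcb => ccb
  | abbbbcbbc => abbcbbc => acbbc => acc

bb->; bc->a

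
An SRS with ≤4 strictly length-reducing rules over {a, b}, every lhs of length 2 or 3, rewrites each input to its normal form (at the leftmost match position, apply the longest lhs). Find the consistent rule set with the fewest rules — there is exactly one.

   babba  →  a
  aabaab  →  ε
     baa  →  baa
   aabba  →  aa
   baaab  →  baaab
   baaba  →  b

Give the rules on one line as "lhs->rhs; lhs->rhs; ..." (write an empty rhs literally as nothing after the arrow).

  | babba => bba => a
  | aabaab => abab => bb => ε
  | baa
  | aabba => aa

aba->b; abb->; bab->b; bb->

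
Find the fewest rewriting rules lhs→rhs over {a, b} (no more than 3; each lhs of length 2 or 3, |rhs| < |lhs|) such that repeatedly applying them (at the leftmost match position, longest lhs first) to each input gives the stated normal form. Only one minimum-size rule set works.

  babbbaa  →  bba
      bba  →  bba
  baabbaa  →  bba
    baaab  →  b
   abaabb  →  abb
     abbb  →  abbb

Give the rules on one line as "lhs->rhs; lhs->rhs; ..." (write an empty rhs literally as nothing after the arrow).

  | babbbaa => bbaa => bba
  | bba
  | baabbaa => bbaa => bba
  | baaab => baab => b

aa->a; aab->; bab->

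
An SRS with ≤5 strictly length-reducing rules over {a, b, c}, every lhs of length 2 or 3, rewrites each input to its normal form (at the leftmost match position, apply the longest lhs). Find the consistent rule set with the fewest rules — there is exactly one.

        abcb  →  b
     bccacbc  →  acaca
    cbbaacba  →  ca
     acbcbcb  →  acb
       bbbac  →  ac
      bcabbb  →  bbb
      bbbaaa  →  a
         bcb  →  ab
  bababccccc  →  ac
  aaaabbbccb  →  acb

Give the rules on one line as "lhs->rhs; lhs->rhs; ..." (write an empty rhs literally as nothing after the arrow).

  | abcb => aab => b
  | bccacbc => acacbc => acaca
  | cbbaacba => cbaacba => caacba => ccba => cba => ca
  | acbcbcb => acabcb => acaab => acb

aa->; ba->a; bc->a; cc->c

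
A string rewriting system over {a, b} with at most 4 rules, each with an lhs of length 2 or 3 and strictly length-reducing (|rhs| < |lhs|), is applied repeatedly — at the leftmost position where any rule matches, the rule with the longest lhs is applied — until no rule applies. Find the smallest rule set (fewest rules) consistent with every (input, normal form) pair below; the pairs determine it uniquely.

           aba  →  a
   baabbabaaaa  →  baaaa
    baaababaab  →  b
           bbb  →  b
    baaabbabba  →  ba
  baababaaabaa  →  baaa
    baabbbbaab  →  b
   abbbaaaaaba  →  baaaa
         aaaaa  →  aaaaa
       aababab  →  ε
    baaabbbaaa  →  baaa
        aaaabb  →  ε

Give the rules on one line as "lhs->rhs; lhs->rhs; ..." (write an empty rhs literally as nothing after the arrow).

  | aba => a
  | baabbabaaaa => bbabaaaa => babaaaa => baaaa
  | baaababaab => baabaab => baab => b
  | bbb => bb => b

aab->; ab->; bb->b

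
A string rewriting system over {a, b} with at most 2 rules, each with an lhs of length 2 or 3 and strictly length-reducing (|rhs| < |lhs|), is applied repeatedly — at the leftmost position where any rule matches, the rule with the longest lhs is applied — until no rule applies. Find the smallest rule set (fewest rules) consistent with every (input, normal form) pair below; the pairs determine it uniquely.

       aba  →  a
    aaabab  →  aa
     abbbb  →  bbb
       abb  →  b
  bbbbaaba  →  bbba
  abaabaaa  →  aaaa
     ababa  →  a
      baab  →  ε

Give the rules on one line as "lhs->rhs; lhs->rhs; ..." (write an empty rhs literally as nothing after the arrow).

  | aba => a
  | aaabab => aaab => aa
  | abbbb => bbb
  | abb => b

ab->; baa->a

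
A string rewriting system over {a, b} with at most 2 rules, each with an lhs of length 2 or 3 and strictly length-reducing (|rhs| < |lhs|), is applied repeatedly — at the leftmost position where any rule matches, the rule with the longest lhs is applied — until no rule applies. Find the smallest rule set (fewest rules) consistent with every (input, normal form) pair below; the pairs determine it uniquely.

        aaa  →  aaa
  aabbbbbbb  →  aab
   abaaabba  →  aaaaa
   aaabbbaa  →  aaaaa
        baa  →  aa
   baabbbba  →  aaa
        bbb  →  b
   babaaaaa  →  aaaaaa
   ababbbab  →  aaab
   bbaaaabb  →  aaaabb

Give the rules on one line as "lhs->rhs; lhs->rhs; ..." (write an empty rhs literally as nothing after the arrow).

ba->a; bbb->b

  | aaa
  | aabbbbbbb => aabbbbb => aabbb => aab
  | abaaabba => aaaabba => aaaaba => aaaaa
  | aaabbbaa => aaabaa => aaaaa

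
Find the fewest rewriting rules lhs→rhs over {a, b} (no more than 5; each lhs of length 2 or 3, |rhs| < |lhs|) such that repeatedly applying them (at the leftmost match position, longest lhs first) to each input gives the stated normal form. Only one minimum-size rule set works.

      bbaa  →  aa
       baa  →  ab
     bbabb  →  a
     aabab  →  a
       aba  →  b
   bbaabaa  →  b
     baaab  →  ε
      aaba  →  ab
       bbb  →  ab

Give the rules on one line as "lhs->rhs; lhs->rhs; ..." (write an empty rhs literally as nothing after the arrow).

  | bbaa => aa
  | baa => ab
  | bbabb => abb => a
  | aabab => abb => a

aba->b; baa->ab; bb->; bbb->ab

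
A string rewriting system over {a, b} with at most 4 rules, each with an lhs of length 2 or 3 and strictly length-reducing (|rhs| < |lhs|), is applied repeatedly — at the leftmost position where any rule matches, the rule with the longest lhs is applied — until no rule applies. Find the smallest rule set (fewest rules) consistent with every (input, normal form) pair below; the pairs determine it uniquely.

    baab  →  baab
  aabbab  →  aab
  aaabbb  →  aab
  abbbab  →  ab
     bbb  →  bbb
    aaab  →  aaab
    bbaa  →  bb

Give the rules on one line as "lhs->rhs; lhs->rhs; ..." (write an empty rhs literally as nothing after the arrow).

abb->; bab->ab; bba->bb

  | baab
  | aabbab => aab
  | aaabbb => aab
  | abbbab => bab => ab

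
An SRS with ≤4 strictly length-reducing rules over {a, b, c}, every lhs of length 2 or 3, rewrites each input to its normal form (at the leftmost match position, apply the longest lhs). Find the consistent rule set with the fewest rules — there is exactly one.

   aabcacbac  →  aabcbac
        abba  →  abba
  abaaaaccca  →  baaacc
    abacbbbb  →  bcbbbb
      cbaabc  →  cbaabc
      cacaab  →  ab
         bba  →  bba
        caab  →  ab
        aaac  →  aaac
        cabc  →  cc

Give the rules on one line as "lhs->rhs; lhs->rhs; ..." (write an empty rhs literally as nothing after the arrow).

aba->b; ca->; cab->c

  | aabcacbac => aabcbac
  | abba
  | abaaaaccca => baaaccca => baaacc
  | abacbbbb => bcbbbb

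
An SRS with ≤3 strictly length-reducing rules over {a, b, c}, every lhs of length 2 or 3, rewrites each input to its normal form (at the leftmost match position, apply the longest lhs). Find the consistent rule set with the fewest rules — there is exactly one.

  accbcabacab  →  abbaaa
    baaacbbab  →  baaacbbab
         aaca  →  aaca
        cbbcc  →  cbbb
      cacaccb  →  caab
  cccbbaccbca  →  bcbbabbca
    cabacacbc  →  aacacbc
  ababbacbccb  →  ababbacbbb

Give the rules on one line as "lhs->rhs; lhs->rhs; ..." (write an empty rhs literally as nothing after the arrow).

cab->a; cc->b

  | accbcabacab => abbcabacab => abbaacab => abbaaa
  | baaacbbab
  | aaca
  | cbbcc => cbbb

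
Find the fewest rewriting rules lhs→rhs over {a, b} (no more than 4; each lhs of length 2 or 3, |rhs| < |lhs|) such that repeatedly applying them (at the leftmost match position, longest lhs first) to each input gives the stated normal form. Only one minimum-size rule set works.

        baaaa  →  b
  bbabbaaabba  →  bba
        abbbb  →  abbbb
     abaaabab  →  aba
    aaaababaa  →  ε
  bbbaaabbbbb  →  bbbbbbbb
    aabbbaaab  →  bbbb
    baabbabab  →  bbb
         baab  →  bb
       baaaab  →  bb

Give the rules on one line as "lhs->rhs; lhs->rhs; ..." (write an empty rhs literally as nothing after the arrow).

  | baaaa => baaa => baa => b
  | bbabbaaabba => babaaabba => aaaabba => aaabba => aabba => bba
  | abbbb
  | abaaabab => abaabab => abbab => aba

aa->; aaa->aa; bab->a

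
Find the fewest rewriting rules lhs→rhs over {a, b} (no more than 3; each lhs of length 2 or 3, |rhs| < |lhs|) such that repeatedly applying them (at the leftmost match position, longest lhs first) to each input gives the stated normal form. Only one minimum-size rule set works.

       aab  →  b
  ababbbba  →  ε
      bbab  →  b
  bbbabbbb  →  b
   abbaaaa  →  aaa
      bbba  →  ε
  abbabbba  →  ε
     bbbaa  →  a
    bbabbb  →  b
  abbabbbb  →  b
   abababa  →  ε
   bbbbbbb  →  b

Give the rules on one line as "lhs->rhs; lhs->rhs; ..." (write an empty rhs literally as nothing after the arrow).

ab->b; ba->; bb->b

  | aab => ab => b
  | ababbbba => babbbba => bbbba => bbba => bba => ba => ε
  | bbab => bab => b
  | bbbabbbb => bbabbbb => babbbb => bbbb => bbb => bb => b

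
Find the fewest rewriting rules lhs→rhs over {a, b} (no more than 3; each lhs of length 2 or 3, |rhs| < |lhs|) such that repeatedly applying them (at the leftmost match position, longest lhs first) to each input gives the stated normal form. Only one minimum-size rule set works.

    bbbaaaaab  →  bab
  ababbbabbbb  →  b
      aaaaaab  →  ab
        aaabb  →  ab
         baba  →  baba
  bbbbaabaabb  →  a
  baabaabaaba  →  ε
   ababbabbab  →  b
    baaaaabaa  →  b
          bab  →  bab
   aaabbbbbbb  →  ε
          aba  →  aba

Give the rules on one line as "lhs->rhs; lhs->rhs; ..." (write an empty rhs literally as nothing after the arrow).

aa->; aaa->b; bb->a

  | bbbaaaaab => abaaaaab => abbaab => aaaab => bab
  | ababbbabbbb => abaababbbb => abbabbbb => aaabbbb => bbbbb => abbb => aab => b
  | aaaaaab => baaab => bbb => ab
  | aaabb => bbb => ab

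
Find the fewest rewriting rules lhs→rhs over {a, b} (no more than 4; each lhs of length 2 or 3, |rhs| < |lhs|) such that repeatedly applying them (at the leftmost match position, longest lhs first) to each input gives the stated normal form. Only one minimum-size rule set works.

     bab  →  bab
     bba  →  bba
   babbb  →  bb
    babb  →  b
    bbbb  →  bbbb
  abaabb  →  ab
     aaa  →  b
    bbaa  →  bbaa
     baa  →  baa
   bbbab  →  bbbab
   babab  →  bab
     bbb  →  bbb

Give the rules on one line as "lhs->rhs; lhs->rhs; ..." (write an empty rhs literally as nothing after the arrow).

  | bab
  | bba
  | babbb => bb
  | babb => b

aaa->b; aab->a; aba->a; abb->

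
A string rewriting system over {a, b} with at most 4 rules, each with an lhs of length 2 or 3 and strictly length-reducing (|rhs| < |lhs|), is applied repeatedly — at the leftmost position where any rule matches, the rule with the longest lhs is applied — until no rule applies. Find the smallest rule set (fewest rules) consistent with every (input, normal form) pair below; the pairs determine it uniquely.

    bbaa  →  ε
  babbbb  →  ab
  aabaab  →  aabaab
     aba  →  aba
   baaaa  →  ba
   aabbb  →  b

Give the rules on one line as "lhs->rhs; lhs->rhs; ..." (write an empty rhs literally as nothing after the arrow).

aaa->; bab->; bb->a

  | bbaa => aaa => ε
  | babbbb => bbb => ab
  | aabaab
  | aba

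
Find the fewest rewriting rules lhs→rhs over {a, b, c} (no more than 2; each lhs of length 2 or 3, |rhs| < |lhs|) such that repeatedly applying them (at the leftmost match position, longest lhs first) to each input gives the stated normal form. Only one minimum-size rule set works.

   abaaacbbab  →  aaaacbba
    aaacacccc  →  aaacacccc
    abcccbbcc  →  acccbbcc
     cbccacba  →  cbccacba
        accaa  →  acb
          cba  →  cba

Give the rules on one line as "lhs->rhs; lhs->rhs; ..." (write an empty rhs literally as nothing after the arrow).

  | abaaacbbab => aaaacbbab => aaaacbba
  | aaacacccc
  | abcccbbcc => acccbbcc
  | cbccacba

ab->a; caa->b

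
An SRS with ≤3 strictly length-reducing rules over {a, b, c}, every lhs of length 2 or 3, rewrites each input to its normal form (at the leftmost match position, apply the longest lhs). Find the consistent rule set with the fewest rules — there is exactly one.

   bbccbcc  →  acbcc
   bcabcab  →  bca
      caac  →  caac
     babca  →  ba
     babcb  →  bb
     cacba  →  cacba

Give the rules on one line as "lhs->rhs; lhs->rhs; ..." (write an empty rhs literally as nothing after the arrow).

  | bbccbcc => acbcc
  | bcabcab => bcab => bca
  | caac
  | babca => ba

ab->a; abc->; bbc->a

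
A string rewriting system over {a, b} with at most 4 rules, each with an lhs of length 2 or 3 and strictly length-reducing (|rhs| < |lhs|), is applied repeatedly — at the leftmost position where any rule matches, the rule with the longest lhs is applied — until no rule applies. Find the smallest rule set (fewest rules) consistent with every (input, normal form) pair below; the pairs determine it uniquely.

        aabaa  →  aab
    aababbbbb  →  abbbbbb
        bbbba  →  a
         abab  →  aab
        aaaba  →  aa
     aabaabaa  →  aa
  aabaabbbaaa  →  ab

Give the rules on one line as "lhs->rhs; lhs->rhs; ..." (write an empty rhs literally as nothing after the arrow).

aaa->ab; ba->a; baa->b; bba->a

  | aabaa => aab
  | aababbbbb => aaabbbbb => abbbbbb
  | bbbba => bba => a
  | abab => aab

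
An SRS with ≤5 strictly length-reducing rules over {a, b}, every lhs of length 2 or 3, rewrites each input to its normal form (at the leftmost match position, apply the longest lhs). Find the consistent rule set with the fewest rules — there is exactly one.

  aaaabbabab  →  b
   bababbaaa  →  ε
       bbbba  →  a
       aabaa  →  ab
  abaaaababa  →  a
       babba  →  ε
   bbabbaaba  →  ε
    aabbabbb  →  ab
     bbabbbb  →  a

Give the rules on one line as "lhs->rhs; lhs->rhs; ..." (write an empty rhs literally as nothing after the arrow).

  | aaaabbabab => aabbabab => bbabab => babab => abab => aab => b
  | bababbaaa => ababbaaa => aabbaaa => bbaaa => baba => aba => aa => ε
  | bbbba => bbba => bba => ba => a
  | aabaa => baa => ab

aa->; abb->a; ba->a; baa->ab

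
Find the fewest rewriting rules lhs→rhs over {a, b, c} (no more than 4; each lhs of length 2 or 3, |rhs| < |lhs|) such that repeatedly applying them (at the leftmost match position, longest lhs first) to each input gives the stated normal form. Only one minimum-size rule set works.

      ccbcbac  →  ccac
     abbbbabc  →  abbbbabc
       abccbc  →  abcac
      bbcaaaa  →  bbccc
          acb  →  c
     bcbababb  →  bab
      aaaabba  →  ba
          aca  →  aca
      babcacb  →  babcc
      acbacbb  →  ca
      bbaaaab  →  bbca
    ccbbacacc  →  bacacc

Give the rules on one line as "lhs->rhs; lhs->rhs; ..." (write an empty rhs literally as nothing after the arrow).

aa->c; cab->b; cb->a

  | ccbcbac => cacbac => caaac => ccac
  | abbbbabc
  | abccbc => abcac
  | bbcaaaa => bbccaa => bbccc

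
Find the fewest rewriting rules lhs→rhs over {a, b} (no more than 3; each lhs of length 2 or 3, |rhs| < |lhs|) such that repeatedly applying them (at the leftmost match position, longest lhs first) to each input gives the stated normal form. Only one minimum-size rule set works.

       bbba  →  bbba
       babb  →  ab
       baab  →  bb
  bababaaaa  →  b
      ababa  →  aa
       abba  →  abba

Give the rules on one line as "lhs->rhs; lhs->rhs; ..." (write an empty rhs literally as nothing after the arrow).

  | bbba
  | babb => ab
  | baab => bb
  | bababaaaa => aabaaaa => abaaaa => baaaa => baa => b

aba->ba; baa->b; bab->a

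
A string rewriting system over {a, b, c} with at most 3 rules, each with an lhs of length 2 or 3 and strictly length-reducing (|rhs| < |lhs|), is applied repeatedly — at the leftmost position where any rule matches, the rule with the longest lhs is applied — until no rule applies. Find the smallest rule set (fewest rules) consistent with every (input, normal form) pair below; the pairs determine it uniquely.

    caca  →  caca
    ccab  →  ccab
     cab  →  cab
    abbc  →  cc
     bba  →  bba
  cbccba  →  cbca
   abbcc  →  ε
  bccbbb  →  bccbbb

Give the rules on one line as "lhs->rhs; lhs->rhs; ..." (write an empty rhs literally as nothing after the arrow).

  | caca
  | ccab
  | cab
  | abbc => cc

abb->c; cba->a; ccc->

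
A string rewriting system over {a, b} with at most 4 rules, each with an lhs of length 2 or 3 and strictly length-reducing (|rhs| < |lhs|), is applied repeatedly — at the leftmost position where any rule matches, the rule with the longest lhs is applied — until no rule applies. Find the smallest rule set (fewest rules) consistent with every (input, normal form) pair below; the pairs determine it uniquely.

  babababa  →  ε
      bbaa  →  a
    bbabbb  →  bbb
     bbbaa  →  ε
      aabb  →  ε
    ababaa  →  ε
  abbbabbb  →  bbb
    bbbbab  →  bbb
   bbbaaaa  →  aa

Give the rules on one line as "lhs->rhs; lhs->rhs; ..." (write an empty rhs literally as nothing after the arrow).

  | babababa => bababa => baba => ba => ε
  | bbaa => a
  | bbabbb => bbb
  | bbbaa => ba => ε

ab->; aba->bb; ba->; bba->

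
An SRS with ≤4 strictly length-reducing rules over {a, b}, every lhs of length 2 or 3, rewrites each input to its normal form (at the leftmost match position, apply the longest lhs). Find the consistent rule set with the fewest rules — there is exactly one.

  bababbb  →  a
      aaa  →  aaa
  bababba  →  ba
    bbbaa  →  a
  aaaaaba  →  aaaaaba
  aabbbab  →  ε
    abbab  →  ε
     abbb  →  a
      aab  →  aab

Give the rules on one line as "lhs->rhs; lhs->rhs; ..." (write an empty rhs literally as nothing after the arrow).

  | bababbb => abbb => bb => a
  | aaa
  | bababba => abba => ba
  | bbbaa => abaa => a

abb->b; baa->; bab->; bb->a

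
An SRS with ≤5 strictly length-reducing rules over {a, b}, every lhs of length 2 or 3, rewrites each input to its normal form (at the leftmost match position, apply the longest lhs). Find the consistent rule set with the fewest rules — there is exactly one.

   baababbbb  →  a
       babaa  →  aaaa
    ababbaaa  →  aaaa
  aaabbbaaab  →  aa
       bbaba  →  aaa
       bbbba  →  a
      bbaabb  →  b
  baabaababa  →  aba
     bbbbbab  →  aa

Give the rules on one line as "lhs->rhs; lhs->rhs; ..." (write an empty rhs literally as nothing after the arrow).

aab->; baa->aa; bab->aa; bbb->aa

  | baababbbb => aababbbb => abbbb => aaab => a
  | babaa => aaaa
  | ababbaaa => aaabaaa => aaaa
  | aaabbbaaab => abbaaab => abaaab => aaaab => aa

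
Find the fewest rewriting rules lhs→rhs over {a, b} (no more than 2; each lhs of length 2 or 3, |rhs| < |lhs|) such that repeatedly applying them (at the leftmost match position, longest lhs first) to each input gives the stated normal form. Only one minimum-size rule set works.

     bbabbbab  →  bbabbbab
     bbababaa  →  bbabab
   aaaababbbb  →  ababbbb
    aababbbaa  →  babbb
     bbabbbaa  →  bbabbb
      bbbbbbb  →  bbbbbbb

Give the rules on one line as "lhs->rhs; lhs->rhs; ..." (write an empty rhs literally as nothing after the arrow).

  | bbabbbab
  | bbababaa => bbabab
  | aaaababbbb => ababbbb
  | aababbbaa => babbbaa => babbb

aa->; aaa->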